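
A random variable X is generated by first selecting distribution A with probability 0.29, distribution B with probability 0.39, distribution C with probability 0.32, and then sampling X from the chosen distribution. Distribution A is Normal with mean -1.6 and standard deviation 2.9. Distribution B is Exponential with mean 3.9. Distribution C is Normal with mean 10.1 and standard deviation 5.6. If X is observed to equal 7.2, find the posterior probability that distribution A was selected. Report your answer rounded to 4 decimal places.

Likelihoods f(7.2 | ·): A: 0.00137721; B: 0.0404726; C: 0.0623.
Posterior ∝ prior × likelihood. Numerator for A: 0.29·0.00137721 = 0.000399392.
Normalizing constant: 0.29·0.00137721 + 0.39·0.0404726 + 0.32·0.0623 = 0.0361197.
P(A | observation) = 0.000399392 / 0.0361197 = 0.0110575.

0.0111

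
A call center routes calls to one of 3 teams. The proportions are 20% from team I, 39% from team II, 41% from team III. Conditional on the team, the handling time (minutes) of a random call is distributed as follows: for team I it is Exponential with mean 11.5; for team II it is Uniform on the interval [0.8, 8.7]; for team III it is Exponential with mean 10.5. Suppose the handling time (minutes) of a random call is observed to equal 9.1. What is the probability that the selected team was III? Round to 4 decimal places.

0.6756

Likelihoods f(9.1 | ·): I: 0.0394133; II: 0; III: 0.0400334.
Posterior ∝ prior × likelihood. Numerator for III: 0.41·0.0400334 = 0.0164137.
Normalizing constant: 0.2·0.0394133 + 0.39·0 + 0.41·0.0400334 = 0.0242963.
P(III | observation) = 0.0164137 / 0.0242963 = 0.675562.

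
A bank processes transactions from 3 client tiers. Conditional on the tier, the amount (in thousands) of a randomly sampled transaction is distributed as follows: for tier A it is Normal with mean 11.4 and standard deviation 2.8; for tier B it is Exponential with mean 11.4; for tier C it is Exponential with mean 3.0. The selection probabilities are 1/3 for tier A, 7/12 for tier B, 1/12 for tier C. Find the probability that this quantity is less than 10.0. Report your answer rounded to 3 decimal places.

Conditional on each tier, P(X < 10.0): A: 0.308538; B: 0.584051; C: 0.964326.
By total probability, P(X < 10.0) = 0.333333·0.308538 + 0.583333·0.584051 + 0.0833333·0.964326 = 0.523903.

0.524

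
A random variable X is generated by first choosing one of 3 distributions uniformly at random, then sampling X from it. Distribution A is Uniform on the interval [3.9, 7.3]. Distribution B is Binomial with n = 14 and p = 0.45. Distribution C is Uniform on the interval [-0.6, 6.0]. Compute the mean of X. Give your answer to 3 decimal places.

Component means — A: 5.6; B: 6.3; C: 2.7.
E[X] = 0.333333·5.6 + 0.333333·6.3 + 0.333333·2.7 = 4.86667.

4.867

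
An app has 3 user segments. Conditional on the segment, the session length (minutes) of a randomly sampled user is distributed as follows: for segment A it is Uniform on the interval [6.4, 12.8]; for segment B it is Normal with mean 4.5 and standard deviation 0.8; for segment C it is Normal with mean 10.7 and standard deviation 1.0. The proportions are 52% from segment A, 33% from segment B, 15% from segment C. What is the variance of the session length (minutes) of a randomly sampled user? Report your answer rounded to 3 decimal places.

Per component, A: μ=9.6, E[X²]=95.5733; B: μ=4.5, E[X²]=20.89; C: μ=10.7, E[X²]=115.49.
E[X] = 0.52·9.6 + 0.33·4.5 + 0.15·10.7 = 8.082.
E[X²] = 0.52·95.5733 + 0.33·20.89 + 0.15·115.49 = 73.9153.
Var(X) = E[X²] − (E[X])² = 73.9153 − 65.3187 = 8.59661.

8.597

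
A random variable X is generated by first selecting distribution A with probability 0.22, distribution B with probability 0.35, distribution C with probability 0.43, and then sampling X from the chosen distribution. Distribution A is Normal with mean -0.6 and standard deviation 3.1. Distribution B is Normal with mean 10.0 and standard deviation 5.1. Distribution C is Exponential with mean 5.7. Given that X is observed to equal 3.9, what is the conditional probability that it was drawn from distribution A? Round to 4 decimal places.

Likelihoods f(3.9 | ·): A: 0.0448725; B: 0.038255; C: 0.0885067.
Posterior ∝ prior × likelihood. Numerator for A: 0.22·0.0448725 = 0.00987194.
Normalizing constant: 0.22·0.0448725 + 0.35·0.038255 + 0.43·0.0885067 = 0.0613191.
P(A | observation) = 0.00987194 / 0.0613191 = 0.160993.

0.1610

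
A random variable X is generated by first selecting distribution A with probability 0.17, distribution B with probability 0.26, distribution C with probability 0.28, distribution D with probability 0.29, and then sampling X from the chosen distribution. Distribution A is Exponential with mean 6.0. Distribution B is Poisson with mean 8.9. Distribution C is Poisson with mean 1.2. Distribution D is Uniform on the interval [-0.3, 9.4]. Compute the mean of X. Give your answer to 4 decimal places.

Component means — A: 6; B: 8.9; C: 1.2; D: 4.55.
E[X] = 0.17·6 + 0.26·8.9 + 0.28·1.2 + 0.29·4.55 = 4.9895.

4.9895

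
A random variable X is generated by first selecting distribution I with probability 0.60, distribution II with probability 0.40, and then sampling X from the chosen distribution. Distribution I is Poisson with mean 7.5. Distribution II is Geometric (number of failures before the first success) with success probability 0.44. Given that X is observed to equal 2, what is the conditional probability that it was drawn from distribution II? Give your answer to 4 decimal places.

0.8554

Likelihoods P(X=2 | ·): I: 0.0155555; II: 0.137984.
Posterior ∝ prior × likelihood. Numerator for II: 0.4·0.137984 = 0.0551936.
Normalizing constant: 0.6·0.0155555 + 0.4·0.137984 = 0.0645269.
P(II | observation) = 0.0551936 / 0.0645269 = 0.855358.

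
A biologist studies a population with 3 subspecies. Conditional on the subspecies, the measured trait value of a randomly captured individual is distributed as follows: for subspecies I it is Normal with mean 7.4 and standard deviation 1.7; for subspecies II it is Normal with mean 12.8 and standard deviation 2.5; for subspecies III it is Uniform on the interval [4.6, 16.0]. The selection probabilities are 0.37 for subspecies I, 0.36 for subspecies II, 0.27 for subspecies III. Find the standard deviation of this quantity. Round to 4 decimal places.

3.4022

Per component, I: μ=7.4, E[X²]=57.65; II: μ=12.8, E[X²]=170.09; III: μ=10.3, E[X²]=116.92.
E[X] = 0.37·7.4 + 0.36·12.8 + 0.27·10.3 = 10.127.
E[X²] = 0.37·57.65 + 0.36·170.09 + 0.27·116.92 = 114.131.
Var(X) = E[X²] − (E[X])² = 114.131 − 102.556 = 11.5752.
SD(X) = √11.5752 = 3.40223.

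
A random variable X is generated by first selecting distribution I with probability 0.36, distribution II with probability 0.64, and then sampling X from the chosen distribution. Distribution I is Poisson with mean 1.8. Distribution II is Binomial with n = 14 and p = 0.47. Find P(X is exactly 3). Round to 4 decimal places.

0.0803

Conditional on each component, P(X = 3): I: 0.160671; II: 0.0350291.
By total probability, P(X = 3) = 0.36·0.160671 + 0.64·0.0350291 = 0.08026.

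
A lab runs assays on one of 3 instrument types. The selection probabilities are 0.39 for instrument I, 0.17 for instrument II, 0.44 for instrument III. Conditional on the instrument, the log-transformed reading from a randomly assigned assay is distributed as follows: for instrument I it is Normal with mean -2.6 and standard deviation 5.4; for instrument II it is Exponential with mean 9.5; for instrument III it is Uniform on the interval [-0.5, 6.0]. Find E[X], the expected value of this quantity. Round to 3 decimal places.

1.811

Component means — I: -2.6; II: 9.5; III: 2.75.
E[X] = 0.39·-2.6 + 0.17·9.5 + 0.44·2.75 = 1.811.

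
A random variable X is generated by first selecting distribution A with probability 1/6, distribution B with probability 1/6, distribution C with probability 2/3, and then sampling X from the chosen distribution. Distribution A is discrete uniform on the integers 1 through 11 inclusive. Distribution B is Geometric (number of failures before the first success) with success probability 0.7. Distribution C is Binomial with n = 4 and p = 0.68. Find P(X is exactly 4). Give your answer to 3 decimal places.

0.159

Conditional on each component, P(X = 4): A: 0.0909091; B: 0.00567; C: 0.213814.
By total probability, P(X = 4) = 0.166667·0.0909091 + 0.166667·0.00567 + 0.666667·0.213814 = 0.158639.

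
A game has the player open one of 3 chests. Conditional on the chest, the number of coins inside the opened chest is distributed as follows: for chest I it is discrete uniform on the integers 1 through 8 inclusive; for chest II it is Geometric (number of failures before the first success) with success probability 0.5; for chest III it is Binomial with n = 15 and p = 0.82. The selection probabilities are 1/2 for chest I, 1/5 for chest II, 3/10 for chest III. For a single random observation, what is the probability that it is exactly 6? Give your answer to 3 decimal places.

0.064

Conditional on each chest, P(X = 6): I: 0.125; II: 0.0078125; III: 0.000301814.
By total probability, P(X = 6) = 0.5·0.125 + 0.2·0.0078125 + 0.3·0.000301814 = 0.064153.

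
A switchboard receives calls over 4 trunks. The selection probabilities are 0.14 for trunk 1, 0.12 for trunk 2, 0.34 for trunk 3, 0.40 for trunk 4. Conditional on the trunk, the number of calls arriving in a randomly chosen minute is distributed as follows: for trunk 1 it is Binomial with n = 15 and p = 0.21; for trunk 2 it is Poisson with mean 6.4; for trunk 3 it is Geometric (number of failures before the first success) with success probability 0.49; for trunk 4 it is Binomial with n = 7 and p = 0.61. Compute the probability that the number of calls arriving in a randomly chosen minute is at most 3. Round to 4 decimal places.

0.5250

Conditional on each trunk, P(X ≤ 3): 1: 0.610463; 2: 0.118919; 3: 0.932348; 4: 0.270687.
By total probability, P(X ≤ 3) = 0.14·0.610463 + 0.12·0.118919 + 0.34·0.932348 + 0.4·0.270687 = 0.525008.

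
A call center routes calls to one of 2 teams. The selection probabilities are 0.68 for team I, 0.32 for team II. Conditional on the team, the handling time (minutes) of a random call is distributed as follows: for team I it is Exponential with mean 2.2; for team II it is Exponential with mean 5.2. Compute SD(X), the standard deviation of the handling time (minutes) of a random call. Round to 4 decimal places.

3.7286

Per component, I: μ=2.2, E[X²]=9.68; II: μ=5.2, E[X²]=54.08.
E[X] = 0.68·2.2 + 0.32·5.2 = 3.16.
E[X²] = 0.68·9.68 + 0.32·54.08 = 23.888.
Var(X) = E[X²] − (E[X])² = 23.888 − 9.9856 = 13.9024.
SD(X) = √13.9024 = 3.72859.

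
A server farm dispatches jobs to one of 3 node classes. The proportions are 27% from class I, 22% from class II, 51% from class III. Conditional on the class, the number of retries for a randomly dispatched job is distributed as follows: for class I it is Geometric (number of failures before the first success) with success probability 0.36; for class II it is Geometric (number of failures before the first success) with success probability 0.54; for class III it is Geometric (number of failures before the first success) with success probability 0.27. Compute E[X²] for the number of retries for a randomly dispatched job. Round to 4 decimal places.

11.5285

For each component E[X²] = Var + (mean)², giving I: 8.09877; II: 2.30316; III: 17.3237.
Overall E[X²] = 0.27·8.09877 + 0.22·2.30316 + 0.51·17.3237 = 11.5285.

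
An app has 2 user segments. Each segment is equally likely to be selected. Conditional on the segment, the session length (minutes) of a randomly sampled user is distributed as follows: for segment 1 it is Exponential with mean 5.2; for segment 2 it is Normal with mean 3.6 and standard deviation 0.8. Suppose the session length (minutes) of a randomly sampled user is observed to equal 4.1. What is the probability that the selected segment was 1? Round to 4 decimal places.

Likelihoods f(4.1 | ·): 1: 0.0874122; 2: 0.410201.
Posterior ∝ prior × likelihood. Numerator for 1: 0.5·0.0874122 = 0.0437061.
Normalizing constant: 0.5·0.0874122 + 0.5·0.410201 = 0.248807.
P(1 | observation) = 0.0437061 / 0.248807 = 0.175663.

0.1757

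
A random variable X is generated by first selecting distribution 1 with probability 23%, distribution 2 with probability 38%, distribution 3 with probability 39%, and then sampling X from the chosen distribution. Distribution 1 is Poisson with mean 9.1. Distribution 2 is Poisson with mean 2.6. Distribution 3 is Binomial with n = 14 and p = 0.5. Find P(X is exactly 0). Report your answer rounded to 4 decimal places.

Conditional on each component, P(X = 0): 1: 0.000111666; 2: 0.0742736; 3: 6.10352e-05.
By total probability, P(X = 0) = 0.23·0.000111666 + 0.38·0.0742736 + 0.39·6.10352e-05 = 0.0282734.

0.0283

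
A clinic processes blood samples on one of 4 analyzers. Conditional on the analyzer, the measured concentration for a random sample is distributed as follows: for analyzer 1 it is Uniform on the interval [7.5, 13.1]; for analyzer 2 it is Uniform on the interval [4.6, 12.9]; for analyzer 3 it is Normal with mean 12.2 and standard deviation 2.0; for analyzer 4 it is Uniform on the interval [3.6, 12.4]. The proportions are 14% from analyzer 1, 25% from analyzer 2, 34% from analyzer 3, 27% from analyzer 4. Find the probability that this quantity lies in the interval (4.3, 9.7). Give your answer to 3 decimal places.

Conditional on each analyzer, P(4.3 < X < 9.7): 1: 0.392857; 2: 0.614458; 3: 0.105611; 4: 0.613636.
By total probability, P(4.3 < X < 9.7) = 0.14·0.392857 + 0.25·0.614458 + 0.34·0.105611 + 0.27·0.613636 = 0.410204.

0.410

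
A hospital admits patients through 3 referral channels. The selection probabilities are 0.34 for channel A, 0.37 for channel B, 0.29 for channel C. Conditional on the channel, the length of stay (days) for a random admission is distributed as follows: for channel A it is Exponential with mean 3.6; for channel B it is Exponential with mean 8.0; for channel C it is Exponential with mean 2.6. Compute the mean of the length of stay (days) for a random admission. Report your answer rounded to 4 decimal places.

4.9380

Component means — A: 3.6; B: 8; C: 2.6.
E[X] = 0.34·3.6 + 0.37·8 + 0.29·2.6 = 4.938.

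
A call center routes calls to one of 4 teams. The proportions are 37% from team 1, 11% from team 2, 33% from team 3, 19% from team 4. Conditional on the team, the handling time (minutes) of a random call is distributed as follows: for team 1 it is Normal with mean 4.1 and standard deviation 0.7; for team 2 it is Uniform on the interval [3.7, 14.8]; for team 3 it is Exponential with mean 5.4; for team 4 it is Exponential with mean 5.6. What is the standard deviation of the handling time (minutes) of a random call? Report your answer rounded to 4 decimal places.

Per component, 1: μ=4.1, E[X²]=17.3; 2: μ=9.25, E[X²]=95.83; 3: μ=5.4, E[X²]=58.32; 4: μ=5.6, E[X²]=62.72.
E[X] = 0.37·4.1 + 0.11·9.25 + 0.33·5.4 + 0.19·5.6 = 5.3805.
E[X²] = 0.37·17.3 + 0.11·95.83 + 0.33·58.32 + 0.19·62.72 = 48.1047.
Var(X) = E[X²] − (E[X])² = 48.1047 − 28.9498 = 19.1549.
SD(X) = √19.1549 = 4.37663.

4.3766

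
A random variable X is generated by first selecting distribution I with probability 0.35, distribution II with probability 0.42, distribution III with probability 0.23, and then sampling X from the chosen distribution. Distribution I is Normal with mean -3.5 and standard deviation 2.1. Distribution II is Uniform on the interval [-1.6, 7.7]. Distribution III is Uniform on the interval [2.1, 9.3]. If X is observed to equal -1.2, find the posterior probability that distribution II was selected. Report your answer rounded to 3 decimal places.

0.553

Likelihoods f(-1.2 | ·): I: 0.104283; II: 0.107527; III: 0.
Posterior ∝ prior × likelihood. Numerator for II: 0.42·0.107527 = 0.0451613.
Normalizing constant: 0.35·0.104283 + 0.42·0.107527 + 0.23·0 = 0.0816603.
P(II | observation) = 0.0451613 / 0.0816603 = 0.553039.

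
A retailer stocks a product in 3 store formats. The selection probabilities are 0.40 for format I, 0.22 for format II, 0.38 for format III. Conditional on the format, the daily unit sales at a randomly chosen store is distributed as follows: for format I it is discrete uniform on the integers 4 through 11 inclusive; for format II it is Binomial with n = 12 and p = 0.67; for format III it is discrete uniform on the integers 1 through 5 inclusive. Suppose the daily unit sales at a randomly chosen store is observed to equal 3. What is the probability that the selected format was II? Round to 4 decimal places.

0.0088

Likelihoods P(X=3 | ·): I: 0; II: 0.00307095; III: 0.2.
Posterior ∝ prior × likelihood. Numerator for II: 0.22·0.00307095 = 0.000675609.
Normalizing constant: 0.4·0 + 0.22·0.00307095 + 0.38·0.2 = 0.0766756.
P(II | observation) = 0.000675609 / 0.0766756 = 0.00881126.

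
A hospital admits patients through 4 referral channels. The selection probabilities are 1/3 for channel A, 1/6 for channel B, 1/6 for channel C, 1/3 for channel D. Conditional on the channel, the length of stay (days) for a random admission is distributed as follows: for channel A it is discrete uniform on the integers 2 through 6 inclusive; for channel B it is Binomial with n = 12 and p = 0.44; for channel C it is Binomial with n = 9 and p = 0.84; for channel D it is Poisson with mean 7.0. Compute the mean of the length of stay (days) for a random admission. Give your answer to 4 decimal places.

Component means — A: 4; B: 5.28; C: 7.56; D: 7.
E[X] = 0.333333·4 + 0.166667·5.28 + 0.166667·7.56 + 0.333333·7 = 5.80667.

5.8067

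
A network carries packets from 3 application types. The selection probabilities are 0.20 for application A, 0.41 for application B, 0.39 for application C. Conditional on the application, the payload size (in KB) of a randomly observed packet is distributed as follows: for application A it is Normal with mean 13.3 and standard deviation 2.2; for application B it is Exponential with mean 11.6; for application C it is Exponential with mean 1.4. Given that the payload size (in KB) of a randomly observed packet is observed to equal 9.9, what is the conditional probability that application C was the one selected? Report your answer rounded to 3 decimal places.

0.009

Likelihoods f(9.9 | ·): A: 0.0549347; B: 0.0367193; C: 0.000606442.
Posterior ∝ prior × likelihood. Numerator for C: 0.39·0.000606442 = 0.000236513.
Normalizing constant: 0.2·0.0549347 + 0.41·0.0367193 + 0.39·0.000606442 = 0.0262783.
P(C | observation) = 0.000236513 / 0.0262783 = 0.00900028.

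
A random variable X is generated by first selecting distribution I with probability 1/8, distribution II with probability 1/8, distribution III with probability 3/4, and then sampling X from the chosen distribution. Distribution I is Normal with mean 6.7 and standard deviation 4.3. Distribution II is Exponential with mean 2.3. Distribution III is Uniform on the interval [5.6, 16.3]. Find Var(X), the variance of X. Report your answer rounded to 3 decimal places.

19.139

Per component, I: μ=6.7, E[X²]=63.38; II: μ=2.3, E[X²]=10.58; III: μ=10.95, E[X²]=129.443.
E[X] = 0.125·6.7 + 0.125·2.3 + 0.75·10.95 = 9.3375.
E[X²] = 0.125·63.38 + 0.125·10.58 + 0.75·129.443 = 106.328.
Var(X) = E[X²] − (E[X])² = 106.328 − 87.1889 = 19.1386.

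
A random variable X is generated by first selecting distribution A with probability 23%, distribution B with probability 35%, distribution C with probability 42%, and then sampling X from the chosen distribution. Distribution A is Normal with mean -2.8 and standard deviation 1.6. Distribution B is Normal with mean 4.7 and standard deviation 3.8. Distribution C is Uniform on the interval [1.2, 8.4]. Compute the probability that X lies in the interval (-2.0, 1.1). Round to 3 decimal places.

Conditional on each component, P(-2.0 < X < 1.1): A: 0.301143; B: 0.132789; C: 0.
By total probability, P(-2.0 < X < 1.1) = 0.23·0.301143 + 0.35·0.132789 + 0.42·0 = 0.115739.

0.116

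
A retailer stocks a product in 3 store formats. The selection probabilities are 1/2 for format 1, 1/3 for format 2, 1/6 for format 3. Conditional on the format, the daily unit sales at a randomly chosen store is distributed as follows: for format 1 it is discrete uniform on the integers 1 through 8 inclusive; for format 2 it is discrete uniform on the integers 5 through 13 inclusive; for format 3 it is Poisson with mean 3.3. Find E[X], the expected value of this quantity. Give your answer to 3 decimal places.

5.800

Component means — 1: 4.5; 2: 9; 3: 3.3.
E[X] = 0.5·4.5 + 0.333333·9 + 0.166667·3.3 = 5.8.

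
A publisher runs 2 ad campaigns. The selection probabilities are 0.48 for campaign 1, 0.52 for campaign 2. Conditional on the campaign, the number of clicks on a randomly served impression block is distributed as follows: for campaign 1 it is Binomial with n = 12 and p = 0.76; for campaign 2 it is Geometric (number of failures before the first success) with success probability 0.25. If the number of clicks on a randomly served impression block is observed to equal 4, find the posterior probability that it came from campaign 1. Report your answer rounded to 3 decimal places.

Likelihoods P(X=4 | ·): 1: 0.00181781; 2: 0.0791016.
Posterior ∝ prior × likelihood. Numerator for 1: 0.48·0.00181781 = 0.000872551.
Normalizing constant: 0.48·0.00181781 + 0.52·0.0791016 = 0.0420054.
P(1 | observation) = 0.000872551 / 0.0420054 = 0.0207724.

0.021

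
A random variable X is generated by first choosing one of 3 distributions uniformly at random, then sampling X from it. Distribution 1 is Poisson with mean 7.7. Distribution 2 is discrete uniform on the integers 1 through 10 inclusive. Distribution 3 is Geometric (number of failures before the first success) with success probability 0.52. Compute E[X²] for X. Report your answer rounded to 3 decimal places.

For each component E[X²] = Var + (mean)², giving 1: 66.99; 2: 38.5; 3: 2.62722.
Overall E[X²] = 0.333333·66.99 + 0.333333·38.5 + 0.333333·2.62722 = 36.0391.

36.039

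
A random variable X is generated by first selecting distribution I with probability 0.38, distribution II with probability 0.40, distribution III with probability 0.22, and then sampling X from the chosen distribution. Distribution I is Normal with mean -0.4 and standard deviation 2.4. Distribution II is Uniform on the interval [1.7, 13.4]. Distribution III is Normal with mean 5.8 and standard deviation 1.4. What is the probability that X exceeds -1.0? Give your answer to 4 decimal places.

0.8475

Conditional on each component, P(X > -1.0): I: 0.598706; II: 1; III: 0.999999.
By total probability, P(X > -1.0) = 0.38·0.598706 + 0.4·1 + 0.22·0.999999 = 0.847508.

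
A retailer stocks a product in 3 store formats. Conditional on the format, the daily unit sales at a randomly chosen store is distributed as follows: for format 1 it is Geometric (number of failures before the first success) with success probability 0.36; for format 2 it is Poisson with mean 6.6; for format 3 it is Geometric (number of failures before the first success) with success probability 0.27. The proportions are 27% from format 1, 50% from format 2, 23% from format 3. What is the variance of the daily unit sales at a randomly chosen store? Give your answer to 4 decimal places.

Per component, 1: μ=1.77778, E[X²]=8.09877; 2: μ=6.6, E[X²]=50.16; 3: μ=2.7037, E[X²]=17.3237.
E[X] = 0.27·1.77778 + 0.5·6.6 + 0.23·2.7037 = 4.40185.
E[X²] = 0.27·8.09877 + 0.5·50.16 + 0.23·17.3237 = 31.2511.
Var(X) = E[X²] − (E[X])² = 31.2511 − 19.3763 = 11.8748.

11.8748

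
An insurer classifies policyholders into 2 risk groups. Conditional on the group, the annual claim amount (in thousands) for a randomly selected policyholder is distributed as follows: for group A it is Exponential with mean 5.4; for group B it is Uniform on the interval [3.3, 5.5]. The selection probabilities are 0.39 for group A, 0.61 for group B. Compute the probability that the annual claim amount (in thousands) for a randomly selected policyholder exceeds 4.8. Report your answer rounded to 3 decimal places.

Conditional on each group, P(X > 4.8): A: 0.411112; B: 0.318182.
By total probability, P(X > 4.8) = 0.39·0.411112 + 0.61·0.318182 = 0.354425.

0.354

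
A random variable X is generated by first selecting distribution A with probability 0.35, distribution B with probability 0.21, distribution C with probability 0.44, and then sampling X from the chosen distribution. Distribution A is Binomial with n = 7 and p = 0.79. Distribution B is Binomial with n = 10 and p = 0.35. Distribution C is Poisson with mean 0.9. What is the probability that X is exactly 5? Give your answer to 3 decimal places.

Conditional on each component, P(X = 5): A: 0.284966; B: 0.15357; C: 0.00200063.
By total probability, P(X = 5) = 0.35·0.284966 + 0.21·0.15357 + 0.44·0.00200063 = 0.132868.

0.133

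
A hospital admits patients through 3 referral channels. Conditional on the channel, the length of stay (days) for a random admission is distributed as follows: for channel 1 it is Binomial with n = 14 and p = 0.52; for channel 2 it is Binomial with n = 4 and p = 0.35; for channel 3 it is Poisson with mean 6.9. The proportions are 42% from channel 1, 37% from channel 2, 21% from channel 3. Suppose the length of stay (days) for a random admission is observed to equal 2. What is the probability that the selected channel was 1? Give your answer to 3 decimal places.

Likelihoods P(X=2 | ·): 1: 0.00368081; 2: 0.310537; 3: 0.0239903.
Posterior ∝ prior × likelihood. Numerator for 1: 0.42·0.00368081 = 0.00154594.
Normalizing constant: 0.42·0.00368081 + 0.37·0.310537 + 0.21·0.0239903 = 0.121483.
P(1 | observation) = 0.00154594 / 0.121483 = 0.0127256.

0.013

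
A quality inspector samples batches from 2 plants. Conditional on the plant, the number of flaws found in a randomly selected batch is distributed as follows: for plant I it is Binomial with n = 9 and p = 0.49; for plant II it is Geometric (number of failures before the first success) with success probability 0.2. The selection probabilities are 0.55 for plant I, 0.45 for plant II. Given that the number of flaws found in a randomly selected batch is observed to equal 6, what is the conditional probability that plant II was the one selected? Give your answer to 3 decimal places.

Likelihoods P(X=6 | ·): I: 0.154229; II: 0.0524288.
Posterior ∝ prior × likelihood. Numerator for II: 0.45·0.0524288 = 0.023593.
Normalizing constant: 0.55·0.154229 + 0.45·0.0524288 = 0.108419.
P(II | observation) = 0.023593 / 0.108419 = 0.217609.

0.218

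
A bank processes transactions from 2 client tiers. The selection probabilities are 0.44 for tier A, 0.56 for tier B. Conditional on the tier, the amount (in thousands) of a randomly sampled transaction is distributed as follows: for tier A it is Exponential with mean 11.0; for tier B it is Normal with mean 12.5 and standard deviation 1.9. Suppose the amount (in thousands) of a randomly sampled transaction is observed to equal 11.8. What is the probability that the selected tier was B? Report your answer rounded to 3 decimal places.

0.889

Likelihoods f(11.8 | ·): A: 0.0310977; B: 0.196192.
Posterior ∝ prior × likelihood. Numerator for B: 0.56·0.196192 = 0.109868.
Normalizing constant: 0.44·0.0310977 + 0.56·0.196192 = 0.123551.
P(B | observation) = 0.109868 / 0.123551 = 0.889252.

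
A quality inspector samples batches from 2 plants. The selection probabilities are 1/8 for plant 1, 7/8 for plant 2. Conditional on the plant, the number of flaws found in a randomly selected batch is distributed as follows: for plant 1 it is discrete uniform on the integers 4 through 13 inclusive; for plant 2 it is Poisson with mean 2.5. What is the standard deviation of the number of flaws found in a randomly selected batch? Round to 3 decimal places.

Per component, 1: μ=8.5, E[X²]=80.5; 2: μ=2.5, E[X²]=8.75.
E[X] = 0.125·8.5 + 0.875·2.5 = 3.25.
E[X²] = 0.125·80.5 + 0.875·8.75 = 17.7188.
Var(X) = E[X²] − (E[X])² = 17.7188 − 10.5625 = 7.15625.
SD(X) = √7.15625 = 2.67512.

2.675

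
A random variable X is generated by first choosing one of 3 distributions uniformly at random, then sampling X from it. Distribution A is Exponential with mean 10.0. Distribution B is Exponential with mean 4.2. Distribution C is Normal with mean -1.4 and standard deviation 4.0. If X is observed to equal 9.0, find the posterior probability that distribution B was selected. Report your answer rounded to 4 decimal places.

0.3880

Likelihoods f(9.0 | ·): A: 0.040657; B: 0.0279331; C: 0.00339574.
Posterior ∝ prior × likelihood. Numerator for B: 0.333333·0.0279331 = 0.00931104.
Normalizing constant: 0.333333·0.040657 + 0.333333·0.0279331 + 0.333333·0.00339574 = 0.0239953.
P(B | observation) = 0.00931104 / 0.0239953 = 0.388037.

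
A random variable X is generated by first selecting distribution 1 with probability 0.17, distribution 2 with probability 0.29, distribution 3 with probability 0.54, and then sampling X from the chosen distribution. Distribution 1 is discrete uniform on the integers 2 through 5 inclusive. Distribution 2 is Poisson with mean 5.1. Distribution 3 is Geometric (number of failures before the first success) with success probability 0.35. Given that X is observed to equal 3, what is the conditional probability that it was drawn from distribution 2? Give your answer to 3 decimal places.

0.293

Likelihoods P(X=3 | ·): 1: 0.25; 2: 0.13479; 3: 0.0961188.
Posterior ∝ prior × likelihood. Numerator for 2: 0.29·0.13479 = 0.0390891.
Normalizing constant: 0.17·0.25 + 0.29·0.13479 + 0.54·0.0961188 = 0.133493.
P(2 | observation) = 0.0390891 / 0.133493 = 0.292817.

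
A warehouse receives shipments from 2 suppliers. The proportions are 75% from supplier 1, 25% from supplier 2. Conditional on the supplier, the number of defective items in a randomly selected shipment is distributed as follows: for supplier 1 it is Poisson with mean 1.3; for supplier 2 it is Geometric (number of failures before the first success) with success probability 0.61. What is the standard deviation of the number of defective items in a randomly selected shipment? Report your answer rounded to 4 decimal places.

1.1484

Per component, 1: μ=1.3, E[X²]=2.99; 2: μ=0.639344, E[X²]=1.45687.
E[X] = 0.75·1.3 + 0.25·0.639344 = 1.13484.
E[X²] = 0.75·2.99 + 0.25·1.45687 = 2.60672.
Var(X) = E[X²] − (E[X])² = 2.60672 − 1.28785 = 1.31886.
SD(X) = √1.31886 = 1.14842.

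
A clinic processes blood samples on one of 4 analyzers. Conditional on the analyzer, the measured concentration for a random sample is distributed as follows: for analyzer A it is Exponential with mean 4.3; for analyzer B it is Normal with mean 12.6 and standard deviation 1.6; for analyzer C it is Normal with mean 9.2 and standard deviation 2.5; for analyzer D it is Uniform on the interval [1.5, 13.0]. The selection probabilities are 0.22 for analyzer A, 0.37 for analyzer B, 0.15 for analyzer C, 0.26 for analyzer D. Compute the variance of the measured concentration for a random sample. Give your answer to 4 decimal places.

Per component, A: μ=4.3, E[X²]=36.98; B: μ=12.6, E[X²]=161.32; C: μ=9.2, E[X²]=90.89; D: μ=7.25, E[X²]=63.5833.
E[X] = 0.22·4.3 + 0.37·12.6 + 0.15·9.2 + 0.26·7.25 = 8.873.
E[X²] = 0.22·36.98 + 0.37·161.32 + 0.15·90.89 + 0.26·63.5833 = 97.9892.
Var(X) = E[X²] − (E[X])² = 97.9892 − 78.7301 = 19.259.

19.2590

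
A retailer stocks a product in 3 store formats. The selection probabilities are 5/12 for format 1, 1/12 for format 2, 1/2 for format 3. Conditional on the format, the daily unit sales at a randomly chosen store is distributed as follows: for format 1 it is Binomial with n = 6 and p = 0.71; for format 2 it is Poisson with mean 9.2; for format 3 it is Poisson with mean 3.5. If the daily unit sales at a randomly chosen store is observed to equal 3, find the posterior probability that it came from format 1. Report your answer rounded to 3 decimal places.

Likelihoods P(X=3 | ·): 1: 0.174582; 2: 0.013113; 3: 0.215785.
Posterior ∝ prior × likelihood. Numerator for 1: 0.416667·0.174582 = 0.0727424.
Normalizing constant: 0.416667·0.174582 + 0.0833333·0.013113 + 0.5·0.215785 = 0.181728.
P(1 | observation) = 0.0727424 / 0.181728 = 0.400282.

0.400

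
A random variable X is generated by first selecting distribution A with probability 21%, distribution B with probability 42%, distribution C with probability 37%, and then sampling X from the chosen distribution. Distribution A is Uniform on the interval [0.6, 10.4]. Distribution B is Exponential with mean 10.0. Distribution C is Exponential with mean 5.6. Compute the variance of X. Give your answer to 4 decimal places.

Per component, A: μ=5.5, E[X²]=38.2533; B: μ=10, E[X²]=200; C: μ=5.6, E[X²]=62.72.
E[X] = 0.21·5.5 + 0.42·10 + 0.37·5.6 = 7.427.
E[X²] = 0.21·38.2533 + 0.42·200 + 0.37·62.72 = 115.24.
Var(X) = E[X²] − (E[X])² = 115.24 − 55.1603 = 60.0793.

60.0793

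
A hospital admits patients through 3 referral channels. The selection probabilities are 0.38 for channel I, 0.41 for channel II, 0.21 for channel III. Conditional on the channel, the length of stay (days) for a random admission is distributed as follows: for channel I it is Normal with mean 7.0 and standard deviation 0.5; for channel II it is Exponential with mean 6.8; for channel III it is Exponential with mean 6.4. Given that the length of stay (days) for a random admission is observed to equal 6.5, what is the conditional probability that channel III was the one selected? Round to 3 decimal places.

0.054

Likelihoods f(6.5 | ·): I: 0.483941; II: 0.0565401; III: 0.05659.
Posterior ∝ prior × likelihood. Numerator for III: 0.21·0.05659 = 0.0118839.
Normalizing constant: 0.38·0.483941 + 0.41·0.0565401 + 0.21·0.05659 = 0.218963.
P(III | observation) = 0.0118839 / 0.218963 = 0.0542735.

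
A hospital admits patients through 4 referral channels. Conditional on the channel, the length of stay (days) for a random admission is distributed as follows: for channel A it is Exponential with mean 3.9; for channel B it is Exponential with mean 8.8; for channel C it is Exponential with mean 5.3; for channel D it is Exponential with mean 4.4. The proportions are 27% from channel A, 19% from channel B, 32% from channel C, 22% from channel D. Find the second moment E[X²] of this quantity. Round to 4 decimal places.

64.1366

For each component E[X²] = Var + (mean)², giving A: 30.42; B: 154.88; C: 56.18; D: 38.72.
Overall E[X²] = 0.27·30.42 + 0.19·154.88 + 0.32·56.18 + 0.22·38.72 = 64.1366.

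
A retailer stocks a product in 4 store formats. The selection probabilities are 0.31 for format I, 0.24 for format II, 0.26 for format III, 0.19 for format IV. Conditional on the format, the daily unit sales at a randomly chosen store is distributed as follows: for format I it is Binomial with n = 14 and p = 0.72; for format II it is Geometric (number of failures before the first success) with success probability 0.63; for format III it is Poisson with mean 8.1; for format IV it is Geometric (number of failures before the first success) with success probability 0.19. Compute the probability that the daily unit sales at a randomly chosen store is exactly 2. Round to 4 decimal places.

0.0470

Conditional on each format, P(X = 2): I: 1.09548e-05; II: 0.086247; III: 0.0099576; IV: 0.124659.
By total probability, P(X = 2) = 0.31·1.09548e-05 + 0.24·0.086247 + 0.26·0.0099576 + 0.19·0.124659 = 0.0469769.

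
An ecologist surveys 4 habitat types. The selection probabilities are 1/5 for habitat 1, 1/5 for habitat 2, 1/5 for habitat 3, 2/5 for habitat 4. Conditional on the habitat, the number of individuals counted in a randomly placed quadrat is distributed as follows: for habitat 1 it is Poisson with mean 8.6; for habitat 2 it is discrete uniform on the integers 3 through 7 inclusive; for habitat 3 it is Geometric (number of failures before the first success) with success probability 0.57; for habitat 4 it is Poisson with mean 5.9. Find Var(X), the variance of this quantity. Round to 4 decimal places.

11.2124

Per component, 1: μ=8.6, E[X²]=82.56; 2: μ=5, E[X²]=27; 3: μ=0.754386, E[X²]=1.89258; 4: μ=5.9, E[X²]=40.71.
E[X] = 0.2·8.6 + 0.2·5 + 0.2·0.754386 + 0.4·5.9 = 5.23088.
E[X²] = 0.2·82.56 + 0.2·27 + 0.2·1.89258 + 0.4·40.71 = 38.5745.
Var(X) = E[X²] − (E[X])² = 38.5745 − 27.3621 = 11.2124.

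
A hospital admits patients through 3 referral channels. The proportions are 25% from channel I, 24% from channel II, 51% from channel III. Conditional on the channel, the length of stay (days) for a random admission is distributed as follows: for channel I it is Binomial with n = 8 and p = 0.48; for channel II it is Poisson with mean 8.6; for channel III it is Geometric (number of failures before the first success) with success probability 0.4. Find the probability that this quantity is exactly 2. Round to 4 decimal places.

Conditional on each channel, P(X = 2): I: 0.127544; II: 0.00680823; III: 0.144.
By total probability, P(X = 2) = 0.25·0.127544 + 0.24·0.00680823 + 0.51·0.144 = 0.10696.

0.1070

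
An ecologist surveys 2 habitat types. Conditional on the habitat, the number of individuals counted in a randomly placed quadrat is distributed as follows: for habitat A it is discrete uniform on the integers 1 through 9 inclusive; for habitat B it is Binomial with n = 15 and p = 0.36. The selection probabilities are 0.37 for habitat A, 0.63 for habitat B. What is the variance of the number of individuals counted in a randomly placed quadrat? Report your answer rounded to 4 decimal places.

Per component, A: μ=5, E[X²]=31.6667; B: μ=5.4, E[X²]=32.616.
E[X] = 0.37·5 + 0.63·5.4 = 5.252.
E[X²] = 0.37·31.6667 + 0.63·32.616 = 32.2647.
Var(X) = E[X²] − (E[X])² = 32.2647 − 27.5835 = 4.68124.

4.6812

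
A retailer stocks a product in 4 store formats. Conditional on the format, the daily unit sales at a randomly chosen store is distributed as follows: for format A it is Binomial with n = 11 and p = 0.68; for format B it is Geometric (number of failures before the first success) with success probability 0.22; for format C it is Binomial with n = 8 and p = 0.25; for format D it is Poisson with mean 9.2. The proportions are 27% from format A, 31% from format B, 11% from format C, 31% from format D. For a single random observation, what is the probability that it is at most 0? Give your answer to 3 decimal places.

Conditional on each format, P(X ≤ 0): A: 3.60288e-06; B: 0.22; C: 0.100113; D: 0.000101039.
By total probability, P(X ≤ 0) = 0.27·3.60288e-06 + 0.31·0.22 + 0.11·0.100113 + 0.31·0.000101039 = 0.0792447.

0.079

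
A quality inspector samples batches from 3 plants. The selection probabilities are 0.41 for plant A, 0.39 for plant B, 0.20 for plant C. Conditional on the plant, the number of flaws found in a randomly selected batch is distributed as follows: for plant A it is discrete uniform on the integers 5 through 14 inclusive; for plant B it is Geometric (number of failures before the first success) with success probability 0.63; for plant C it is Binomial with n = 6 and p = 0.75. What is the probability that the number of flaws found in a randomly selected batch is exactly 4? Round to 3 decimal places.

Conditional on each plant, P(X = 4): A: 0; B: 0.0118072; C: 0.296631.
By total probability, P(X = 4) = 0.41·0 + 0.39·0.0118072 + 0.2·0.296631 = 0.063931.

0.064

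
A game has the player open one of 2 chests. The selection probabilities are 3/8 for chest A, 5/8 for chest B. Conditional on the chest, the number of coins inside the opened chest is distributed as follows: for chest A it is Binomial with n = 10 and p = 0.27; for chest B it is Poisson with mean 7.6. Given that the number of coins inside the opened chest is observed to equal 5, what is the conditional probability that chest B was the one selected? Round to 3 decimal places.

Likelihoods P(X=5 | ·): A: 0.0749607; B: 0.105742.
Posterior ∝ prior × likelihood. Numerator for B: 0.625·0.105742 = 0.0660889.
Normalizing constant: 0.375·0.0749607 + 0.625·0.105742 = 0.0941992.
P(B | observation) = 0.0660889 / 0.0941992 = 0.701587.

0.702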